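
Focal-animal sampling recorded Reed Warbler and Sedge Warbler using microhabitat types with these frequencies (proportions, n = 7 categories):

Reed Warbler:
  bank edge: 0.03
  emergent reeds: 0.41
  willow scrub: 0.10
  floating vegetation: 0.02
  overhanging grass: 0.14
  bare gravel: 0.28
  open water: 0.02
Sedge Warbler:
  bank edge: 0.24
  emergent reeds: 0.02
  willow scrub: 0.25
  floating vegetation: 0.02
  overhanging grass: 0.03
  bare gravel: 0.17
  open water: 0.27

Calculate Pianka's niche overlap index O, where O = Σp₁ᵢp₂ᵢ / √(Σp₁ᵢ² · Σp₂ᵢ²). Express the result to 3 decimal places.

0.393

Σ p₁ᵢp₂ᵢ = 0.0072 + 0.0082 + 0.0250 + 0.0004 + 0.0042 + 0.0476 + 0.0054 = 0.0980
Σp_1ᵢ² = 0.03² + 0.41² + 0.10² + 0.02² + 0.14² + 0.28² + 0.02² = 0.0009 + 0.1681 + 0.0100 + 0.0004 + 0.0196 + 0.0784 + 0.0004 = 0.2778
Σp_2ᵢ² = 0.24² + 0.02² + 0.25² + 0.02² + 0.03² + 0.17² + 0.27² = 0.0576 + 0.0004 + 0.0625 + 0.0004 + 0.0009 + 0.0289 + 0.0729 = 0.2236
O = 0.0980 / √(0.2778 × 0.2236) = 0.0980 / 0.249231 = 0.39321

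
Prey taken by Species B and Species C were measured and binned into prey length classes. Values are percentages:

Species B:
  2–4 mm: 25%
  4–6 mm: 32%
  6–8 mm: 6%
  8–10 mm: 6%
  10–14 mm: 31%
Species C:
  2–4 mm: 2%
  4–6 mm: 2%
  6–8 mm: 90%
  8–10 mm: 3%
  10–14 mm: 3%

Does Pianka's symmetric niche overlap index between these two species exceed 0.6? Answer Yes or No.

No

Convert percentages to proportions (divide by 100).
Σ p₁ᵢp₂ᵢ = 0.0050 + 0.0064 + 0.0540 + 0.0018 + 0.0093 = 0.0765
Σp_1ᵢ² = 0.25² + 0.32² + 0.06² + 0.06² + 0.31² = 0.0625 + 0.1024 + 0.0036 + 0.0036 + 0.0961 = 0.2682
Σp_2ᵢ² = 0.02² + 0.02² + 0.90² + 0.03² + 0.03² = 0.0004 + 0.0004 + 0.8100 + 0.0009 + 0.0009 = 0.8126
O = 0.0765 / √(0.2682 × 0.8126) = 0.0765 / 0.46684 = 0.1639
O = 0.1639 < 0.6 → No.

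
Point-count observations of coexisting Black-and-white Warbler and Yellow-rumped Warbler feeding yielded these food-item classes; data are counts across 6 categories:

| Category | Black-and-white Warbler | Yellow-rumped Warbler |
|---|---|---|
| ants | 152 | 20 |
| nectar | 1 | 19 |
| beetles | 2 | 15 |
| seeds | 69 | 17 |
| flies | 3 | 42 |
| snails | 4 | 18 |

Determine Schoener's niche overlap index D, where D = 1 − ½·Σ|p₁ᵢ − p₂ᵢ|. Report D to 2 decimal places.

Proportions for Black-and-white Warbler (n=231): 152/231=0.6580, 1/231=0.0043, 2/231=0.0087, 69/231=0.2987, 3/231=0.0130, 4/231=0.0173
Proportions for Yellow-rumped Warbler (n=131): 20/131=0.1527, 19/131=0.1450, 15/131=0.1145, 17/131=0.1298, 42/131=0.3206, 18/131=0.1374
Σ|p₁ᵢ − p₂ᵢ| = 0.5053 + 0.1407 + 0.1058 + 0.1689 + 0.3076 + 0.1201 = 1.3484
D = 1 − ½ × 1.3484 = 1 − 0.67420 = 0.32580

0.33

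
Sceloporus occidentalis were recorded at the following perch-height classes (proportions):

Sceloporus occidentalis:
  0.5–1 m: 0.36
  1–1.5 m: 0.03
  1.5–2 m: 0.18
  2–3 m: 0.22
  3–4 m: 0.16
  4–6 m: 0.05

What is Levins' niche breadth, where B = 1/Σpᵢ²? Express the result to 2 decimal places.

Σpᵢ² = 0.36² + 0.03² + 0.18² + 0.22² + 0.16² + 0.05² = 0.1296 + 0.0009 + 0.0324 + 0.0484 + 0.0256 + 0.0025 = 0.2394
B = 1 / 0.2394 = 4.1771

4.18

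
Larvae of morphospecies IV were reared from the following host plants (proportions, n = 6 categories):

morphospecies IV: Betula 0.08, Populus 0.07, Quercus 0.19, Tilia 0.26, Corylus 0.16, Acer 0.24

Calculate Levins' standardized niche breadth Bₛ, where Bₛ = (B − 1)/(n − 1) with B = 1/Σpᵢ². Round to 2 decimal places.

Σpᵢ² = 0.08² + 0.07² + 0.19² + 0.26² + 0.16² + 0.24² = 0.0064 + 0.0049 + 0.0361 + 0.0676 + 0.0256 + 0.0576 = 0.1982
B = 1 / 0.1982 = 5.0454
Bₛ = (B − 1)/(n − 1) = (5.0454 − 1)/(6 − 1) = 4.0454/5 = 0.8091

0.81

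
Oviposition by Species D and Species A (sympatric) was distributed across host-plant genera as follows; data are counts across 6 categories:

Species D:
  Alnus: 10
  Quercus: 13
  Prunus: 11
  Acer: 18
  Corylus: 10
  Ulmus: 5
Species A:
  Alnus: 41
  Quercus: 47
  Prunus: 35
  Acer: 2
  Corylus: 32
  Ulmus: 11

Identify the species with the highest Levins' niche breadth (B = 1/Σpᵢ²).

Proportions for Species D (n=67): 10/67=0.1493, 13/67=0.1940, 11/67=0.1642, 18/67=0.2687, 10/67=0.1493, 5/67=0.0746
Proportions for Species A (n=168): 41/168=0.2440, 47/168=0.2798, 35/168=0.2083, 2/168=0.0119, 32/168=0.1905, 11/168=0.0655
Σp_Dᵢ² = 0.1493² + 0.1940² + 0.1642² + 0.2687² + 0.1493² + 0.0746² = 0.022290 + 0.037636 + 0.026962 + 0.072200 + 0.022290 + 0.005565 = 0.186943
B_D = 1 / 0.186943 = 5.3492
Σp_Aᵢ² = 0.2440² + 0.2798² + 0.2083² + 0.0119² + 0.1905² + 0.0655² = 0.059536 + 0.078288 + 0.043389 + 0.000142 + 0.036290 + 0.004290 = 0.221935
B_A = 1 / 0.221935 = 4.5058
Highest B → broadest niche (most generalist): Species D (B = 5.35).

Species D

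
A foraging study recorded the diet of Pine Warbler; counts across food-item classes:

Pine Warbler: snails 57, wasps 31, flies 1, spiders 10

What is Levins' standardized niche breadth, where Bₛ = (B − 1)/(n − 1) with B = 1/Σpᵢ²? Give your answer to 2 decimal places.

Proportions for Pine Warbler (n=99): 57/99=0.5758, 31/99=0.3131, 1/99=0.0101, 10/99=0.1010
Σpᵢ² = 0.5758² + 0.3131² + 0.0101² + 0.1010² = 0.331546 + 0.098032 + 0.000102 + 0.010201 = 0.439881
B = 1 / 0.439881 = 2.2733
Bₛ = (B − 1)/(n − 1) = (2.2733 − 1)/(4 − 1) = 1.2733/3 = 0.4244

0.42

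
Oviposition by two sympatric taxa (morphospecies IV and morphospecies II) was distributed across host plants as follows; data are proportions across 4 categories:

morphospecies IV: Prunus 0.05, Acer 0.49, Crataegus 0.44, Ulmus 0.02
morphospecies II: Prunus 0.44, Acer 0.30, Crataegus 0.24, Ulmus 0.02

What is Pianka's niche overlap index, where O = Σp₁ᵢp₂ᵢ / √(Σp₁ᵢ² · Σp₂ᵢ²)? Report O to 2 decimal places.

0.71

Σ p₁ᵢp₂ᵢ = 0.0220 + 0.1470 + 0.1056 + 0.0004 = 0.2750
Σp_1ᵢ² = 0.05² + 0.49² + 0.44² + 0.02² = 0.0025 + 0.2401 + 0.1936 + 0.0004 = 0.4366
Σp_2ᵢ² = 0.44² + 0.30² + 0.24² + 0.02² = 0.1936 + 0.0900 + 0.0576 + 0.0004 = 0.3416
O = 0.2750 / √(0.4366 × 0.3416) = 0.2750 / 0.38619 = 0.7121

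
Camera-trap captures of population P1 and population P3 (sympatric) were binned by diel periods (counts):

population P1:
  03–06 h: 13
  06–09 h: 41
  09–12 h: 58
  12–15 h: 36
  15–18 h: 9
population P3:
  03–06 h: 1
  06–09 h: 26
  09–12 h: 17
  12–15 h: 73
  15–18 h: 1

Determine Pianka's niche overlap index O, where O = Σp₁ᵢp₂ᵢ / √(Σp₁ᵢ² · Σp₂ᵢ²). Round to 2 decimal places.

0.73

Proportions for population P1 (n=157): 13/157=0.0828, 41/157=0.2611, 58/157=0.3694, 36/157=0.2293, 9/157=0.0573
Proportions for population P3 (n=118): 1/118=0.0085, 26/118=0.2203, 17/118=0.1441, 73/118=0.6186, 1/118=0.0085
Σ p₁ᵢp₂ᵢ = 0.000704 + 0.057520 + 0.053231 + 0.141845 + 0.000487 = 0.253787
Σp_1ᵢ² = 0.0828² + 0.2611² + 0.3694² + 0.2293² + 0.0573² = 0.006856 + 0.068173 + 0.136456 + 0.052578 + 0.003283 = 0.267346
Σp_2ᵢ² = 0.0085² + 0.2203² + 0.1441² + 0.6186² + 0.0085² = 0.000072 + 0.048532 + 0.020765 + 0.382666 + 0.000072 = 0.452107
O = 0.253787 / √(0.267346 × 0.452107) = 0.253787 / 0.3476622 = 0.7300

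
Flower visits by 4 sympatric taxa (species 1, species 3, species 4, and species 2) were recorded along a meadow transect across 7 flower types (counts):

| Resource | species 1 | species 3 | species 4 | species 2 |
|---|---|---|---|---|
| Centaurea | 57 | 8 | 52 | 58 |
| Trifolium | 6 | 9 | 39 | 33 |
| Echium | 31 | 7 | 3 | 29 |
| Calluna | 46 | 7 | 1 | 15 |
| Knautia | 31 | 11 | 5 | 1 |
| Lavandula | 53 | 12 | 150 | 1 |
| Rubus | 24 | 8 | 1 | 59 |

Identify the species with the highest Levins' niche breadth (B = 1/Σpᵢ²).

Proportions for species 1 (n=248): 57/248=0.2298, 6/248=0.0242, 31/248=0.1250, 46/248=0.1855, 31/248=0.1250, 53/248=0.2137, 24/248=0.0968
Proportions for species 3 (n=62): 8/62=0.1290, 9/62=0.1452, 7/62=0.1129, 7/62=0.1129, 11/62=0.1774, 12/62=0.1935, 8/62=0.1290
Proportions for species 4 (n=251): 52/251=0.2072, 39/251=0.1554, 3/251=0.0120, 1/251=0.0040, 5/251=0.0199, 150/251=0.5976, 1/251=0.0040
Proportions for species 2 (n=196): 58/196=0.2959, 33/196=0.1684, 29/196=0.1480, 15/196=0.0765, 1/196=0.0051, 1/196=0.0051, 59/196=0.3010
Σp_1ᵢ² = 0.2298² + 0.0242² + 0.1250² + 0.1855² + 0.1250² + 0.2137² + 0.0968² = 0.052808 + 0.000586 + 0.015625 + 0.034410 + 0.015625 + 0.045668 + 0.009370 = 0.174092
B_1 = 1 / 0.174092 = 5.7441
Σp_3ᵢ² = 0.1290² + 0.1452² + 0.1129² + 0.1129² + 0.1774² + 0.1935² + 0.1290² = 0.016641 + 0.021083 + 0.012746 + 0.012746 + 0.031471 + 0.037442 + 0.016641 = 0.148770
B_3 = 1 / 0.148770 = 6.7218
Σp_4ᵢ² = 0.2072² + 0.1554² + 0.0120² + 0.0040² + 0.0199² + 0.5976² + 0.0040² = 0.042932 + 0.024149 + 0.000144 + 0.000016 + 0.000396 + 0.357126 + 0.000016 = 0.424779
B_4 = 1 / 0.424779 = 2.3542
Σp_2ᵢ² = 0.2959² + 0.1684² + 0.1480² + 0.0765² + 0.0051² + 0.0051² + 0.3010² = 0.087557 + 0.028359 + 0.021904 + 0.005852 + 0.000026 + 0.000026 + 0.090601 = 0.234325
B_2 = 1 / 0.234325 = 4.2676
Highest B → broadest niche (most generalist): species 3 (B = 6.72).

species 3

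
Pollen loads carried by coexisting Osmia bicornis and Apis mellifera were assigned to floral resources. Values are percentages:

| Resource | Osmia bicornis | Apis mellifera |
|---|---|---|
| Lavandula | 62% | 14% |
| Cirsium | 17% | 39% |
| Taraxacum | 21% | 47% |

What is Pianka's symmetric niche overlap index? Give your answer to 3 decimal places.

Convert percentages to proportions (divide by 100).
Σ p₁ᵢp₂ᵢ = 0.0868 + 0.0663 + 0.0987 = 0.2518
Σp_1ᵢ² = 0.62² + 0.17² + 0.21² = 0.3844 + 0.0289 + 0.0441 = 0.4574
Σp_2ᵢ² = 0.14² + 0.39² + 0.47² = 0.0196 + 0.1521 + 0.2209 = 0.3926
O = 0.2518 / √(0.4574 × 0.3926) = 0.2518 / 0.423763 = 0.59420

0.594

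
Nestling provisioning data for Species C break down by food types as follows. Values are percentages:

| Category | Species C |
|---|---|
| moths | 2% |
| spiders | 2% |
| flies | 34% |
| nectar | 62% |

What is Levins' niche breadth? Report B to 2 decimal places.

2.00

Convert percentages to proportions (divide by 100).
Σpᵢ² = 0.02² + 0.02² + 0.34² + 0.62² = 0.0004 + 0.0004 + 0.1156 + 0.3844 = 0.5008
B = 1 / 0.5008 = 1.9968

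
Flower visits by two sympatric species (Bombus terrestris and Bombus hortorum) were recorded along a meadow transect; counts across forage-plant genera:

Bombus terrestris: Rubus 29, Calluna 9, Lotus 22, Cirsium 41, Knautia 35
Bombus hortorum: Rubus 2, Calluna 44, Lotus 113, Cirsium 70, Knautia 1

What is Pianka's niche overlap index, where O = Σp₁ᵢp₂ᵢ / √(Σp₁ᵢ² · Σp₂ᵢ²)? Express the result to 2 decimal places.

Proportions for Bombus terrestris (n=136): 29/136=0.2132, 9/136=0.0662, 22/136=0.1618, 41/136=0.3015, 35/136=0.2574
Proportions for Bombus hortorum (n=230): 2/230=0.0087, 44/230=0.1913, 113/230=0.4913, 70/230=0.3043, 1/230=0.0043
Σ p₁ᵢp₂ᵢ = 0.001855 + 0.012664 + 0.079492 + 0.091746 + 0.001107 = 0.186864
Σp_1ᵢ² = 0.2132² + 0.0662² + 0.1618² + 0.3015² + 0.2574² = 0.045454 + 0.004382 + 0.026179 + 0.090902 + 0.066255 = 0.233172
Σp_2ᵢ² = 0.0087² + 0.1913² + 0.4913² + 0.3043² + 0.0043² = 0.000076 + 0.036596 + 0.241376 + 0.092598 + 0.000018 = 0.370664
O = 0.186864 / √(0.233172 × 0.370664) = 0.186864 / 0.2939872 = 0.6356

0.64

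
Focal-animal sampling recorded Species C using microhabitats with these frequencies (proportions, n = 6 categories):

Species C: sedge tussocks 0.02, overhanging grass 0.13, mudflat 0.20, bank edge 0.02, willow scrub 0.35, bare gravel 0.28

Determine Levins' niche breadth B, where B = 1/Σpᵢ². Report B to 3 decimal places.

3.867

Σpᵢ² = 0.02² + 0.13² + 0.20² + 0.02² + 0.35² + 0.28² = 0.0004 + 0.0169 + 0.0400 + 0.0004 + 0.1225 + 0.0784 = 0.2586
B = 1 / 0.2586 = 3.86698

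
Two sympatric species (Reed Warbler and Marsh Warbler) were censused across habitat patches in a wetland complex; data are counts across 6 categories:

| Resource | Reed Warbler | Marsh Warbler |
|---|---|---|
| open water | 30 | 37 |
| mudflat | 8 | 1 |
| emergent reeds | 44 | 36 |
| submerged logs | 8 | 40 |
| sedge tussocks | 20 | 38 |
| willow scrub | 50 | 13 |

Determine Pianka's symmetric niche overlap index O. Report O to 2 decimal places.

0.75

Proportions for Reed Warbler (n=160): 30/160=0.1875, 8/160=0.0500, 44/160=0.2750, 8/160=0.0500, 20/160=0.1250, 50/160=0.3125
Proportions for Marsh Warbler (n=165): 37/165=0.2242, 1/165=0.0061, 36/165=0.2182, 40/165=0.2424, 38/165=0.2303, 13/165=0.0788
Σ p₁ᵢp₂ᵢ = 0.042038 + 0.000305 + 0.060005 + 0.012120 + 0.028788 + 0.024625 = 0.167881
Σp_1ᵢ² = 0.1875² + 0.0500² + 0.2750² + 0.0500² + 0.1250² + 0.3125² = 0.035156 + 0.002500 + 0.075625 + 0.002500 + 0.015625 + 0.097656 = 0.229062
Σp_2ᵢ² = 0.2242² + 0.0061² + 0.2182² + 0.2424² + 0.2303² + 0.0788² = 0.050266 + 0.000037 + 0.047611 + 0.058758 + 0.053038 + 0.006209 = 0.215919
O = 0.167881 / √(0.229062 × 0.215919) = 0.167881 / 0.2223934 = 0.7549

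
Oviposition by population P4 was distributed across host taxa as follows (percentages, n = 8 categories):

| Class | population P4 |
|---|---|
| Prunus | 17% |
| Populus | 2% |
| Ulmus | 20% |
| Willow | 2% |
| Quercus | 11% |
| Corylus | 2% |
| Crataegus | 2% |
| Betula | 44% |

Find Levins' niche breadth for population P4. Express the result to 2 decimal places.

Convert percentages to proportions (divide by 100).
Σpᵢ² = 0.17² + 0.02² + 0.20² + 0.02² + 0.11² + 0.02² + 0.02² + 0.44² = 0.0289 + 0.0004 + 0.0400 + 0.0004 + 0.0121 + 0.0004 + 0.0004 + 0.1936 = 0.2762
B = 1 / 0.2762 = 3.6206

3.62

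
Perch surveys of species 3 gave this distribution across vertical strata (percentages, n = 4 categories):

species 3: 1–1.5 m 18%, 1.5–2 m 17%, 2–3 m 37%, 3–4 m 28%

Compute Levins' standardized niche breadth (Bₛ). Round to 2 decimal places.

0.87

Convert percentages to proportions (divide by 100).
Σpᵢ² = 0.18² + 0.17² + 0.37² + 0.28² = 0.0324 + 0.0289 + 0.1369 + 0.0784 = 0.2766
B = 1 / 0.2766 = 3.6153
Bₛ = (B − 1)/(n − 1) = (3.6153 − 1)/(4 − 1) = 2.6153/3 = 0.8718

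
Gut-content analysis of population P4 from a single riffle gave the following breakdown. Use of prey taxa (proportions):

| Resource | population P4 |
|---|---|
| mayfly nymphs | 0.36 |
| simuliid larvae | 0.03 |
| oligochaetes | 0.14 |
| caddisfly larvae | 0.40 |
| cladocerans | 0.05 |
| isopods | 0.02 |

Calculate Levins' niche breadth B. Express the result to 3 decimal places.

3.195

Σpᵢ² = 0.36² + 0.03² + 0.14² + 0.40² + 0.05² + 0.02² = 0.1296 + 0.0009 + 0.0196 + 0.1600 + 0.0025 + 0.0004 = 0.3130
B = 1 / 0.3130 = 3.19489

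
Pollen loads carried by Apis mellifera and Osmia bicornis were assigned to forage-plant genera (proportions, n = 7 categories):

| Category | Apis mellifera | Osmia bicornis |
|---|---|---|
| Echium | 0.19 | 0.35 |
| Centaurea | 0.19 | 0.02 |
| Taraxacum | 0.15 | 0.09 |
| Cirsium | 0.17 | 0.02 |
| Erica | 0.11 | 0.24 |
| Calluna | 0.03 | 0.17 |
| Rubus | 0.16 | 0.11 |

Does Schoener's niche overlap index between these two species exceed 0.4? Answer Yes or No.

Yes

Σ|p₁ᵢ − p₂ᵢ| = 0.16 + 0.17 + 0.06 + 0.15 + 0.13 + 0.14 + 0.05 = 0.86
D = 1 − ½ × 0.86 = 1 − 0.430 = 0.5700
D = 0.5700 > 0.4 → Yes.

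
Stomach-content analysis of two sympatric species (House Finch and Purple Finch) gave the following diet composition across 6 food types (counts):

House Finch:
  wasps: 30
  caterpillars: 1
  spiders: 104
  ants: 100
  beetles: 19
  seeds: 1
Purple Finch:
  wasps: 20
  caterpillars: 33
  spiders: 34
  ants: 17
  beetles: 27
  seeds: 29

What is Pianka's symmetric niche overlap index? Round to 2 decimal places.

0.64

Proportions for House Finch (n=255): 30/255=0.1176, 1/255=0.0039, 104/255=0.4078, 100/255=0.3922, 19/255=0.0745, 1/255=0.0039
Proportions for Purple Finch (n=160): 20/160=0.1250, 33/160=0.2063, 34/160=0.2125, 17/160=0.1063, 27/160=0.1688, 29/160=0.1813
Σ p₁ᵢp₂ᵢ = 0.014700 + 0.000805 + 0.086658 + 0.041691 + 0.012576 + 0.000707 = 0.157137
Σp_1ᵢ² = 0.1176² + 0.0039² + 0.4078² + 0.3922² + 0.0745² + 0.0039² = 0.013830 + 0.000015 + 0.166301 + 0.153821 + 0.005550 + 0.000015 = 0.339532
Σp_2ᵢ² = 0.1250² + 0.2063² + 0.2125² + 0.1063² + 0.1688² + 0.1813² = 0.015625 + 0.042560 + 0.045156 + 0.011300 + 0.028493 + 0.032870 = 0.176004
O = 0.157137 / √(0.339532 × 0.176004) = 0.157137 / 0.2444565 = 0.6428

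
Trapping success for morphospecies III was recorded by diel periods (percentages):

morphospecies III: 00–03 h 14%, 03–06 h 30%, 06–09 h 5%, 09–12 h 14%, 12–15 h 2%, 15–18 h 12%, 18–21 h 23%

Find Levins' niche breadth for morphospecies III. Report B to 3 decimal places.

5.015

Convert percentages to proportions (divide by 100).
Σpᵢ² = 0.14² + 0.30² + 0.05² + 0.14² + 0.02² + 0.12² + 0.23² = 0.0196 + 0.0900 + 0.0025 + 0.0196 + 0.0004 + 0.0144 + 0.0529 = 0.1994
B = 1 / 0.1994 = 5.01505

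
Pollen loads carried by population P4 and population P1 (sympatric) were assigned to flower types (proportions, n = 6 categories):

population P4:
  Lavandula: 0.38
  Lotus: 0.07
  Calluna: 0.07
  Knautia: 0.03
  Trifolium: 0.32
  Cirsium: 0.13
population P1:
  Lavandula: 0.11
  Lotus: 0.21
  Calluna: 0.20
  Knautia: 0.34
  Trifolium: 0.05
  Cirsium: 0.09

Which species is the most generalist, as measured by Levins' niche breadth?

Σp_P4ᵢ² = 0.38² + 0.07² + 0.07² + 0.03² + 0.32² + 0.13² = 0.1444 + 0.0049 + 0.0049 + 0.0009 + 0.1024 + 0.0169 = 0.2744
B_P4 = 1 / 0.2744 = 3.6443
Σp_P1ᵢ² = 0.11² + 0.21² + 0.20² + 0.34² + 0.05² + 0.09² = 0.0121 + 0.0441 + 0.0400 + 0.1156 + 0.0025 + 0.0081 = 0.2224
B_P1 = 1 / 0.2224 = 4.4964
Highest B → broadest niche (most generalist): population P1 (B = 4.50).

population P1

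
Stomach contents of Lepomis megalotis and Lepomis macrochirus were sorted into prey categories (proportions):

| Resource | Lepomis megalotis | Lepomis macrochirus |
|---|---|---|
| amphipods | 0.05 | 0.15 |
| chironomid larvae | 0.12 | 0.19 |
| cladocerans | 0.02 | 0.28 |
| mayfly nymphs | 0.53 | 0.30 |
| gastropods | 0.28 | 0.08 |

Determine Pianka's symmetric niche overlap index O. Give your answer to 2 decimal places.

Σ p₁ᵢp₂ᵢ = 0.0075 + 0.0228 + 0.0056 + 0.1590 + 0.0224 = 0.2173
Σp_1ᵢ² = 0.05² + 0.12² + 0.02² + 0.53² + 0.28² = 0.0025 + 0.0144 + 0.0004 + 0.2809 + 0.0784 = 0.3766
Σp_2ᵢ² = 0.15² + 0.19² + 0.28² + 0.30² + 0.08² = 0.0225 + 0.0361 + 0.0784 + 0.0900 + 0.0064 = 0.2334
O = 0.2173 / √(0.3766 × 0.2334) = 0.2173 / 0.29648 = 0.7329

0.73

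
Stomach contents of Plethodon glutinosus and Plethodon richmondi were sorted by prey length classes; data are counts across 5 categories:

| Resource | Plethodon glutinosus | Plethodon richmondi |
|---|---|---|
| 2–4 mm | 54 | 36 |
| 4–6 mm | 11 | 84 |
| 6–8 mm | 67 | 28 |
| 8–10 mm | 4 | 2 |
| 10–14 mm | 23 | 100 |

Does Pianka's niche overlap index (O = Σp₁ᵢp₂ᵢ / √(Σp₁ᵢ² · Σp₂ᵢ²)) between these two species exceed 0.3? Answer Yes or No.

Yes

Proportions for Plethodon glutinosus (n=159): 54/159=0.3396, 11/159=0.0692, 67/159=0.4214, 4/159=0.0252, 23/159=0.1447
Proportions for Plethodon richmondi (n=250): 36/250=0.1440, 84/250=0.3360, 28/250=0.1120, 2/250=0.0080, 100/250=0.4000
Σ p₁ᵢp₂ᵢ = 0.048902 + 0.023251 + 0.047197 + 0.000202 + 0.057880 = 0.177432
Σp_1ᵢ² = 0.3396² + 0.0692² + 0.4214² + 0.0252² + 0.1447² = 0.115328 + 0.004789 + 0.177578 + 0.000635 + 0.020938 = 0.319268
Σp_2ᵢ² = 0.1440² + 0.3360² + 0.1120² + 0.0080² + 0.4000² = 0.020736 + 0.112896 + 0.012544 + 0.000064 + 0.160000 = 0.306240
O = 0.177432 / √(0.319268 × 0.306240) = 0.177432 / 0.3126862 = 0.5674
O = 0.5674 > 0.3 → Yes.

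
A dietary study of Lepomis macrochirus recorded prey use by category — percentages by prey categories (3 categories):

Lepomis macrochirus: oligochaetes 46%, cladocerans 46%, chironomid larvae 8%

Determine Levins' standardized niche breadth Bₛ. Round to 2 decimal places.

0.66

Convert percentages to proportions (divide by 100).
Σpᵢ² = 0.46² + 0.46² + 0.08² = 0.2116 + 0.2116 + 0.0064 = 0.4296
B = 1 / 0.4296 = 2.3277
Bₛ = (B − 1)/(n − 1) = (2.3277 − 1)/(3 − 1) = 1.3277/2 = 0.6639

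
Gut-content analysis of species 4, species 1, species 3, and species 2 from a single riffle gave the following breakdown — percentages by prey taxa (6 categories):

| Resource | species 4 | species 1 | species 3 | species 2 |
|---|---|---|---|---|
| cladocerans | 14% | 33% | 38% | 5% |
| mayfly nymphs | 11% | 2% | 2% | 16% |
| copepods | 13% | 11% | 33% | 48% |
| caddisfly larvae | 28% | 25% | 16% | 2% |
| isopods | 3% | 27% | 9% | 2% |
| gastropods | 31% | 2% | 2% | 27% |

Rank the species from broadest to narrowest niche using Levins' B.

species 4 > species 1 > species 3 > species 2

Convert percentages to proportions (divide by 100).
Σp_4ᵢ² = 0.14² + 0.11² + 0.13² + 0.28² + 0.03² + 0.31² = 0.0196 + 0.0121 + 0.0169 + 0.0784 + 0.0009 + 0.0961 = 0.2240
B_4 = 1 / 0.2240 = 4.4643
Σp_1ᵢ² = 0.33² + 0.02² + 0.11² + 0.25² + 0.27² + 0.02² = 0.1089 + 0.0004 + 0.0121 + 0.0625 + 0.0729 + 0.0004 = 0.2572
B_1 = 1 / 0.2572 = 3.8880
Σp_3ᵢ² = 0.38² + 0.02² + 0.33² + 0.16² + 0.09² + 0.02² = 0.1444 + 0.0004 + 0.1089 + 0.0256 + 0.0081 + 0.0004 = 0.2878
B_3 = 1 / 0.2878 = 3.4746
Σp_2ᵢ² = 0.05² + 0.16² + 0.48² + 0.02² + 0.02² + 0.27² = 0.0025 + 0.0256 + 0.2304 + 0.0004 + 0.0004 + 0.0729 = 0.3322
B_2 = 1 / 0.3322 = 3.0102
Ranking by B (broadest → narrowest): species 4 (4.46) > species 1 (3.89) > species 3 (3.47) > species 2 (3.01)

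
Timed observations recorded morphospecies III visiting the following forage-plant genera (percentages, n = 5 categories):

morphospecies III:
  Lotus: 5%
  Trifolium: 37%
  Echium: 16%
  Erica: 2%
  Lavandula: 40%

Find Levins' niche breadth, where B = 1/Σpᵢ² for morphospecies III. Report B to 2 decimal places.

Convert percentages to proportions (divide by 100).
Σpᵢ² = 0.05² + 0.37² + 0.16² + 0.02² + 0.40² = 0.0025 + 0.1369 + 0.0256 + 0.0004 + 0.1600 = 0.3254
B = 1 / 0.3254 = 3.0731

3.07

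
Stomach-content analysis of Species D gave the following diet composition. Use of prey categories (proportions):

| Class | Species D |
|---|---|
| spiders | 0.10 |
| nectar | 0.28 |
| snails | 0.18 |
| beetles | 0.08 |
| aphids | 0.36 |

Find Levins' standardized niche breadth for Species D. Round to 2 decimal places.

Σpᵢ² = 0.10² + 0.28² + 0.18² + 0.08² + 0.36² = 0.0100 + 0.0784 + 0.0324 + 0.0064 + 0.1296 = 0.2568
B = 1 / 0.2568 = 3.8941
Bₛ = (B − 1)/(n − 1) = (3.8941 − 1)/(5 − 1) = 2.8941/4 = 0.7235

0.72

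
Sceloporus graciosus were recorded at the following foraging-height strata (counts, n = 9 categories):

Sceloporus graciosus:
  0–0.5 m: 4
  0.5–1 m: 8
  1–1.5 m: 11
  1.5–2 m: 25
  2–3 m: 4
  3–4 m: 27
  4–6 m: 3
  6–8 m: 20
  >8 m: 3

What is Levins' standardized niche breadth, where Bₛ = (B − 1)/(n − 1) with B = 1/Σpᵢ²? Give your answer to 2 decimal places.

0.57

Proportions for Sceloporus graciosus (n=105): 4/105=0.0381, 8/105=0.0762, 11/105=0.1048, 25/105=0.2381, 4/105=0.0381, 27/105=0.2571, 3/105=0.0286, 20/105=0.1905, 3/105=0.0286
Σpᵢ² = 0.0381² + 0.0762² + 0.1048² + 0.2381² + 0.0381² + 0.2571² + 0.0286² + 0.1905² + 0.0286² = 0.001452 + 0.005806 + 0.010983 + 0.056692 + 0.001452 + 0.066100 + 0.000818 + 0.036290 + 0.000818 = 0.180411
B = 1 / 0.180411 = 5.5429
Bₛ = (B − 1)/(n − 1) = (5.5429 − 1)/(9 − 1) = 4.5429/8 = 0.5679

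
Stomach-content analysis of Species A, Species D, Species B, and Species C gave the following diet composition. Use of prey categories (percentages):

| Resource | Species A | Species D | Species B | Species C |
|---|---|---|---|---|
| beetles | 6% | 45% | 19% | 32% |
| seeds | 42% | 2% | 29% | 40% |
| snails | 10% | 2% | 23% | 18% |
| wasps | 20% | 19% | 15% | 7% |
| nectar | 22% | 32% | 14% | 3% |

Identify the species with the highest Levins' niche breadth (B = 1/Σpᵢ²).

Convert percentages to proportions (divide by 100).
Σp_Aᵢ² = 0.06² + 0.42² + 0.10² + 0.20² + 0.22² = 0.0036 + 0.1764 + 0.0100 + 0.0400 + 0.0484 = 0.2784
B_A = 1 / 0.2784 = 3.5920
Σp_Dᵢ² = 0.45² + 0.02² + 0.02² + 0.19² + 0.32² = 0.2025 + 0.0004 + 0.0004 + 0.0361 + 0.1024 = 0.3418
B_D = 1 / 0.3418 = 2.9257
Σp_Bᵢ² = 0.19² + 0.29² + 0.23² + 0.15² + 0.14² = 0.0361 + 0.0841 + 0.0529 + 0.0225 + 0.0196 = 0.2152
B_B = 1 / 0.2152 = 4.6468
Σp_Cᵢ² = 0.32² + 0.40² + 0.18² + 0.07² + 0.03² = 0.1024 + 0.1600 + 0.0324 + 0.0049 + 0.0009 = 0.3006
B_C = 1 / 0.3006 = 3.3267
Highest B → broadest niche (most generalist): Species B (B = 4.65).

Species B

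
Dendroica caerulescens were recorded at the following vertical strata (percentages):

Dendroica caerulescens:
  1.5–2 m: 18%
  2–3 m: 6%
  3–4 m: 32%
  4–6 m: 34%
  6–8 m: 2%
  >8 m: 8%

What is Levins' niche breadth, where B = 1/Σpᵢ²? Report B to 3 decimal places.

Convert percentages to proportions (divide by 100).
Σpᵢ² = 0.18² + 0.06² + 0.32² + 0.34² + 0.02² + 0.08² = 0.0324 + 0.0036 + 0.1024 + 0.1156 + 0.0004 + 0.0064 = 0.2608
B = 1 / 0.2608 = 3.83436

3.834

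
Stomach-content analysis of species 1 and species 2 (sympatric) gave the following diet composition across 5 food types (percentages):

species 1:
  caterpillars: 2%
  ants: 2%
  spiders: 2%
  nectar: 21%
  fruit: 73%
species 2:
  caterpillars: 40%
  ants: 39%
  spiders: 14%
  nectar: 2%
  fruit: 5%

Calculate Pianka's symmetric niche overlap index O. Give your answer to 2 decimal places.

Convert percentages to proportions (divide by 100).
Σ p₁ᵢp₂ᵢ = 0.0080 + 0.0078 + 0.0028 + 0.0042 + 0.0365 = 0.0593
Σp_1ᵢ² = 0.02² + 0.02² + 0.02² + 0.21² + 0.73² = 0.0004 + 0.0004 + 0.0004 + 0.0441 + 0.5329 = 0.5782
Σp_2ᵢ² = 0.40² + 0.39² + 0.14² + 0.02² + 0.05² = 0.1600 + 0.1521 + 0.0196 + 0.0004 + 0.0025 = 0.3346
O = 0.0593 / √(0.5782 × 0.3346) = 0.0593 / 0.43985 = 0.1348

0.13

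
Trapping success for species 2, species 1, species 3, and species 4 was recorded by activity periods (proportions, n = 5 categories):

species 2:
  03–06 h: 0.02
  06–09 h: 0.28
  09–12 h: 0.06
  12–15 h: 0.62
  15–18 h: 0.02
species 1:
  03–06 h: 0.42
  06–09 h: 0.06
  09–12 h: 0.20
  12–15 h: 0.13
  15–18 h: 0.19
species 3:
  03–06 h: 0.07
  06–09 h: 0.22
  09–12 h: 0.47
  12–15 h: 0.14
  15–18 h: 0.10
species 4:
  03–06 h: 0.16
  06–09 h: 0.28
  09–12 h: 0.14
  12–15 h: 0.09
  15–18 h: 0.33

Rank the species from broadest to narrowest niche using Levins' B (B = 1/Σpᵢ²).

Σp_2ᵢ² = 0.02² + 0.28² + 0.06² + 0.62² + 0.02² = 0.0004 + 0.0784 + 0.0036 + 0.3844 + 0.0004 = 0.4672
B_2 = 1 / 0.4672 = 2.1404
Σp_1ᵢ² = 0.42² + 0.06² + 0.20² + 0.13² + 0.19² = 0.1764 + 0.0036 + 0.0400 + 0.0169 + 0.0361 = 0.2730
B_1 = 1 / 0.2730 = 3.6630
Σp_3ᵢ² = 0.07² + 0.22² + 0.47² + 0.14² + 0.10² = 0.0049 + 0.0484 + 0.2209 + 0.0196 + 0.0100 = 0.3038
B_3 = 1 / 0.3038 = 3.2916
Σp_4ᵢ² = 0.16² + 0.28² + 0.14² + 0.09² + 0.33² = 0.0256 + 0.0784 + 0.0196 + 0.0081 + 0.1089 = 0.2406
B_4 = 1 / 0.2406 = 4.1563
Ranking by B (broadest → narrowest): species 4 (4.16) > species 1 (3.66) > species 3 (3.29) > species 2 (2.14)

species 4 > species 1 > species 3 > species 2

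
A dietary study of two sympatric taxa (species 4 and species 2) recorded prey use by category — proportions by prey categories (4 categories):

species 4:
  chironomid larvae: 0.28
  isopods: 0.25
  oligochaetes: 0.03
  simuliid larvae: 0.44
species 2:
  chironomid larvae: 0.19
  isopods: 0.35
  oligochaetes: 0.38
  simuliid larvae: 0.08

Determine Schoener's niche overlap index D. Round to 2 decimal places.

0.55

Σ|p₁ᵢ − p₂ᵢ| = 0.09 + 0.10 + 0.35 + 0.36 = 0.90
D = 1 − ½ × 0.90 = 1 − 0.450 = 0.5500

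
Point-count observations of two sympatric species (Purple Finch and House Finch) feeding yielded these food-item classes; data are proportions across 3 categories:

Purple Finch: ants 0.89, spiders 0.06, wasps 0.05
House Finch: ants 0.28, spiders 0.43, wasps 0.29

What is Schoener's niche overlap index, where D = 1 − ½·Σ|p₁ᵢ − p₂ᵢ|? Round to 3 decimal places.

0.390

Σ|p₁ᵢ − p₂ᵢ| = 0.61 + 0.37 + 0.24 = 1.22
D = 1 − ½ × 1.22 = 1 − 0.610 = 0.39000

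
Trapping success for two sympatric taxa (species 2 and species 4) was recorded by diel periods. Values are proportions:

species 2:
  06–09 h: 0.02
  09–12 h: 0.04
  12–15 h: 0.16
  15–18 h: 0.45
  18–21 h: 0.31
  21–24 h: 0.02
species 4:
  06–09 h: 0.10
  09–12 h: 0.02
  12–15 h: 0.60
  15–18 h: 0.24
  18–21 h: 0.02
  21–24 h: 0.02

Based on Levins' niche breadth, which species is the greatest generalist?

Σp_2ᵢ² = 0.02² + 0.04² + 0.16² + 0.45² + 0.31² + 0.02² = 0.0004 + 0.0016 + 0.0256 + 0.2025 + 0.0961 + 0.0004 = 0.3266
B_2 = 1 / 0.3266 = 3.0618
Σp_4ᵢ² = 0.10² + 0.02² + 0.60² + 0.24² + 0.02² + 0.02² = 0.0100 + 0.0004 + 0.3600 + 0.0576 + 0.0004 + 0.0004 = 0.4288
B_4 = 1 / 0.4288 = 2.3321
Highest B → broadest niche (most generalist): species 2 (B = 3.06).

species 2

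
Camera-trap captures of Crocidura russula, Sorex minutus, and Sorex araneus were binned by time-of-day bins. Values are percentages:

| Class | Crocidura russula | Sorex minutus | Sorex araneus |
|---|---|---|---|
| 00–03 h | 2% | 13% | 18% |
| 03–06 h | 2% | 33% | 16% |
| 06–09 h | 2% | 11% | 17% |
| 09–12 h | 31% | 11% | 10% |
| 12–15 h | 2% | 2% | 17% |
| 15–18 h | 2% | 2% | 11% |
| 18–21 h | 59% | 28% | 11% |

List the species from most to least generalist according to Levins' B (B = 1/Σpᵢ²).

Convert percentages to proportions (divide by 100).
Σp_russᵢ² = 0.02² + 0.02² + 0.02² + 0.31² + 0.02² + 0.02² + 0.59² = 0.0004 + 0.0004 + 0.0004 + 0.0961 + 0.0004 + 0.0004 + 0.3481 = 0.4462
B_russ = 1 / 0.4462 = 2.2411
Σp_minuᵢ² = 0.13² + 0.33² + 0.11² + 0.11² + 0.02² + 0.02² + 0.28² = 0.0169 + 0.1089 + 0.0121 + 0.0121 + 0.0004 + 0.0004 + 0.0784 = 0.2292
B_minu = 1 / 0.2292 = 4.3630
Σp_aranᵢ² = 0.18² + 0.16² + 0.17² + 0.10² + 0.17² + 0.11² + 0.11² = 0.0324 + 0.0256 + 0.0289 + 0.0100 + 0.0289 + 0.0121 + 0.0121 = 0.1500
B_aran = 1 / 0.1500 = 6.6667
Ranking by B (broadest → narrowest): Sorex araneus (6.67) > Sorex minutus (4.36) > Crocidura russula (2.24)

Sorex araneus > Sorex minutus > Crocidura russula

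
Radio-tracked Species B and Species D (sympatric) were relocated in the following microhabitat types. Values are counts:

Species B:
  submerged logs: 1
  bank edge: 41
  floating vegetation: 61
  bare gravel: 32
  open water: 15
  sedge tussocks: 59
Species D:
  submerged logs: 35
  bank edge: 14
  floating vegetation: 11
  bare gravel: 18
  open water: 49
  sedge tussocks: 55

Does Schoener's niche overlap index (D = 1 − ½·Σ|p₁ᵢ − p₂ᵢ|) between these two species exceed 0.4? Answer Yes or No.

Proportions for Species B (n=209): 1/209=0.0048, 41/209=0.1962, 61/209=0.2919, 32/209=0.1531, 15/209=0.0718, 59/209=0.2823
Proportions for Species D (n=182): 35/182=0.1923, 14/182=0.0769, 11/182=0.0604, 18/182=0.0989, 49/182=0.2692, 55/182=0.3022
Σ|p₁ᵢ − p₂ᵢ| = 0.1875 + 0.1193 + 0.2315 + 0.0542 + 0.1974 + 0.0199 = 0.8098
D = 1 − ½ × 0.8098 = 1 − 0.40490 = 0.59510
D = 0.59510 > 0.4 → Yes.

Yes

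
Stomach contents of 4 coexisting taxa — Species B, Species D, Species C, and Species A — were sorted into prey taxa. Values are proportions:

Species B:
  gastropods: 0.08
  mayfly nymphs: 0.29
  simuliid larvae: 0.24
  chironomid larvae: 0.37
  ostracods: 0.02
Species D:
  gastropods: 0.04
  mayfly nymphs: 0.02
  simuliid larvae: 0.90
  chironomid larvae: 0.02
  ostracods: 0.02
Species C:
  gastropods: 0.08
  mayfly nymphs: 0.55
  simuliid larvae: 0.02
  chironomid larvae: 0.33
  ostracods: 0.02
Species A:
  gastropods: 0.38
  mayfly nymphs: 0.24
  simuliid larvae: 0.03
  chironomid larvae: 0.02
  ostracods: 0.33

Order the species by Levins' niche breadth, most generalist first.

Σp_Bᵢ² = 0.08² + 0.29² + 0.24² + 0.37² + 0.02² = 0.0064 + 0.0841 + 0.0576 + 0.1369 + 0.0004 = 0.2854
B_B = 1 / 0.2854 = 3.5039
Σp_Dᵢ² = 0.04² + 0.02² + 0.90² + 0.02² + 0.02² = 0.0016 + 0.0004 + 0.8100 + 0.0004 + 0.0004 = 0.8128
B_D = 1 / 0.8128 = 1.2303
Σp_Cᵢ² = 0.08² + 0.55² + 0.02² + 0.33² + 0.02² = 0.0064 + 0.3025 + 0.0004 + 0.1089 + 0.0004 = 0.4186
B_C = 1 / 0.4186 = 2.3889
Σp_Aᵢ² = 0.38² + 0.24² + 0.03² + 0.02² + 0.33² = 0.1444 + 0.0576 + 0.0009 + 0.0004 + 0.1089 = 0.3122
B_A = 1 / 0.3122 = 3.2031
Ranking by B (broadest → narrowest): Species B (3.50) > Species A (3.20) > Species C (2.39) > Species D (1.23)

Species B > Species A > Species C > Species D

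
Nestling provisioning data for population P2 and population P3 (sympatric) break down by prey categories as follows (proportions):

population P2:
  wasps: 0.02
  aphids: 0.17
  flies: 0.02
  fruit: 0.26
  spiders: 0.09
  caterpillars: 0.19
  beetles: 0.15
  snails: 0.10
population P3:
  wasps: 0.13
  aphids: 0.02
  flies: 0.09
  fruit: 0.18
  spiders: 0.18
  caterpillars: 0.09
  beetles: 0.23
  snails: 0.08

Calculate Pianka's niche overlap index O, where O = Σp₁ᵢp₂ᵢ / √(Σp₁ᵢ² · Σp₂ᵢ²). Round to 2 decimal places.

0.79

Σ p₁ᵢp₂ᵢ = 0.0026 + 0.0034 + 0.0018 + 0.0468 + 0.0162 + 0.0171 + 0.0345 + 0.0080 = 0.1304
Σp_1ᵢ² = 0.02² + 0.17² + 0.02² + 0.26² + 0.09² + 0.19² + 0.15² + 0.10² = 0.0004 + 0.0289 + 0.0004 + 0.0676 + 0.0081 + 0.0361 + 0.0225 + 0.0100 = 0.1740
Σp_2ᵢ² = 0.13² + 0.02² + 0.09² + 0.18² + 0.18² + 0.09² + 0.23² + 0.08² = 0.0169 + 0.0004 + 0.0081 + 0.0324 + 0.0324 + 0.0081 + 0.0529 + 0.0064 = 0.1576
O = 0.1304 / √(0.1740 × 0.1576) = 0.1304 / 0.16560 = 0.7874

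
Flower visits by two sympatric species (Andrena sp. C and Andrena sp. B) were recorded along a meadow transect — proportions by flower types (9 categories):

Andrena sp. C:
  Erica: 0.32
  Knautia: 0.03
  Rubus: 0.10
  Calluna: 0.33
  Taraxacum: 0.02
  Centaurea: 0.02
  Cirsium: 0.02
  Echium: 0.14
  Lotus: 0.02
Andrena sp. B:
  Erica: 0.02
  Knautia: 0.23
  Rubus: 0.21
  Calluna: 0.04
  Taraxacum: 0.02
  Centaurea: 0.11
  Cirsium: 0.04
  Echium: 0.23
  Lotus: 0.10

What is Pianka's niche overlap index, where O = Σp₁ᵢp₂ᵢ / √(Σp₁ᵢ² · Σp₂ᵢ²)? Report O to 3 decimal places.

0.411

Σ p₁ᵢp₂ᵢ = 0.0064 + 0.0069 + 0.0210 + 0.0132 + 0.0004 + 0.0022 + 0.0008 + 0.0322 + 0.0020 = 0.0851
Σp_1ᵢ² = 0.32² + 0.03² + 0.10² + 0.33² + 0.02² + 0.02² + 0.02² + 0.14² + 0.02² = 0.1024 + 0.0009 + 0.0100 + 0.1089 + 0.0004 + 0.0004 + 0.0004 + 0.0196 + 0.0004 = 0.2434
Σp_2ᵢ² = 0.02² + 0.23² + 0.21² + 0.04² + 0.02² + 0.11² + 0.04² + 0.23² + 0.10² = 0.0004 + 0.0529 + 0.0441 + 0.0016 + 0.0004 + 0.0121 + 0.0016 + 0.0529 + 0.0100 = 0.1760
O = 0.0851 / √(0.2434 × 0.1760) = 0.0851 / 0.206974 = 0.41116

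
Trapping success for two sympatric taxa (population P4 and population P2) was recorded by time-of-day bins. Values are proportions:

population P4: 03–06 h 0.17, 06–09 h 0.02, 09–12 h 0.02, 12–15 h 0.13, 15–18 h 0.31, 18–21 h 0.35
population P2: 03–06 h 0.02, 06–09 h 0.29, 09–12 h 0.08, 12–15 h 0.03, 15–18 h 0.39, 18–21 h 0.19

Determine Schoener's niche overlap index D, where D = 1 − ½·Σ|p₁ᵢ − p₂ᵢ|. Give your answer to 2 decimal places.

Σ|p₁ᵢ − p₂ᵢ| = 0.15 + 0.27 + 0.06 + 0.10 + 0.08 + 0.16 = 0.82
D = 1 − ½ × 0.82 = 1 − 0.410 = 0.5900

0.59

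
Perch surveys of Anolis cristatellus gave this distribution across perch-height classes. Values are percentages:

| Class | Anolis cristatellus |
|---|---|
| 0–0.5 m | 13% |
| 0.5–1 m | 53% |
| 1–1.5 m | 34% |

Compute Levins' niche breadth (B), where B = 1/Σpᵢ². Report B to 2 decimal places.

2.42

Convert percentages to proportions (divide by 100).
Σpᵢ² = 0.13² + 0.53² + 0.34² = 0.0169 + 0.2809 + 0.1156 = 0.4134
B = 1 / 0.4134 = 2.4190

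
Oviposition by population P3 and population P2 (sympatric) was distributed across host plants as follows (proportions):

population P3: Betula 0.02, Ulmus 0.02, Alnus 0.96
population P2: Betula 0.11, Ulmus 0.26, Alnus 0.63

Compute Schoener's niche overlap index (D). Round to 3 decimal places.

0.670

Σ|p₁ᵢ − p₂ᵢ| = 0.09 + 0.24 + 0.33 = 0.66
D = 1 − ½ × 0.66 = 1 − 0.330 = 0.67000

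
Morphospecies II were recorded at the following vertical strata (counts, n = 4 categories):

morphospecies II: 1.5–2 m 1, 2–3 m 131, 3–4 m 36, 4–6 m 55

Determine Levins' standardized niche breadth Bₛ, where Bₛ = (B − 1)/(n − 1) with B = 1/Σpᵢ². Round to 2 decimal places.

0.44

Proportions for morphospecies II (n=223): 1/223=0.0045, 131/223=0.5874, 36/223=0.1614, 55/223=0.2466
Σpᵢ² = 0.0045² + 0.5874² + 0.1614² + 0.2466² = 0.000020 + 0.345039 + 0.026050 + 0.060812 = 0.431921
B = 1 / 0.431921 = 2.3152
Bₛ = (B − 1)/(n − 1) = (2.3152 − 1)/(4 − 1) = 1.3152/3 = 0.4384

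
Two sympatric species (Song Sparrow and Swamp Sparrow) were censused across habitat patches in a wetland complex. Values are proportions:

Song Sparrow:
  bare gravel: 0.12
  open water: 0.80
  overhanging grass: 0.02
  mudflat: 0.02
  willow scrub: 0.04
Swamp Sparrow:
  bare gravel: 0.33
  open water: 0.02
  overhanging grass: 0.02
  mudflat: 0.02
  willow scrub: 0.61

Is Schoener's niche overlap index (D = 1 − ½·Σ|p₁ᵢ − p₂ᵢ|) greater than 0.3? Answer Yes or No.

No

Σ|p₁ᵢ − p₂ᵢ| = 0.21 + 0.78 + 0.00 + 0.00 + 0.57 = 1.56
D = 1 − ½ × 1.56 = 1 − 0.780 = 0.2200
D = 0.2200 < 0.3 → No.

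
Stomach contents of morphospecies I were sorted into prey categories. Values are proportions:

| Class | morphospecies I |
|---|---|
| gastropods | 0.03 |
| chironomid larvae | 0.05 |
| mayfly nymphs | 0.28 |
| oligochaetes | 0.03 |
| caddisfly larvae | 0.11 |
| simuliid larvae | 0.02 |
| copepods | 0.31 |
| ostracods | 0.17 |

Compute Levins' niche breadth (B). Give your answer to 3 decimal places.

4.541

Σpᵢ² = 0.03² + 0.05² + 0.28² + 0.03² + 0.11² + 0.02² + 0.31² + 0.17² = 0.0009 + 0.0025 + 0.0784 + 0.0009 + 0.0121 + 0.0004 + 0.0961 + 0.0289 = 0.2202
B = 1 / 0.2202 = 4.54133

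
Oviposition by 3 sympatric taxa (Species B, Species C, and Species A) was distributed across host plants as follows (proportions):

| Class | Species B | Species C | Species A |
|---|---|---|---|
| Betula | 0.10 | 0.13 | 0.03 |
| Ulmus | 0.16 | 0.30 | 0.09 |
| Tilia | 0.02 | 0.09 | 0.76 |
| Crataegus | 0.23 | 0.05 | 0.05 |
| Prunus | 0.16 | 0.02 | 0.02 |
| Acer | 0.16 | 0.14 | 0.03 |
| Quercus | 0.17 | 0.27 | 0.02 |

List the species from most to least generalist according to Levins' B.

Species B > Species C > Species A

Σp_Bᵢ² = 0.10² + 0.16² + 0.02² + 0.23² + 0.16² + 0.16² + 0.17² = 0.0100 + 0.0256 + 0.0004 + 0.0529 + 0.0256 + 0.0256 + 0.0289 = 0.1690
B_B = 1 / 0.1690 = 5.9172
Σp_Cᵢ² = 0.13² + 0.30² + 0.09² + 0.05² + 0.02² + 0.14² + 0.27² = 0.0169 + 0.0900 + 0.0081 + 0.0025 + 0.0004 + 0.0196 + 0.0729 = 0.2104
B_C = 1 / 0.2104 = 4.7529
Σp_Aᵢ² = 0.03² + 0.09² + 0.76² + 0.05² + 0.02² + 0.03² + 0.02² = 0.0009 + 0.0081 + 0.5776 + 0.0025 + 0.0004 + 0.0009 + 0.0004 = 0.5908
B_A = 1 / 0.5908 = 1.6926
Ranking by B (broadest → narrowest): Species B (5.92) > Species C (4.75) > Species A (1.69)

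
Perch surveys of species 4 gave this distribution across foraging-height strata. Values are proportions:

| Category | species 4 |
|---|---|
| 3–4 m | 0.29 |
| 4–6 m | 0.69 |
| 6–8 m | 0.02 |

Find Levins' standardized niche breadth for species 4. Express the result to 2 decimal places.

Σpᵢ² = 0.29² + 0.69² + 0.02² = 0.0841 + 0.4761 + 0.0004 = 0.5606
B = 1 / 0.5606 = 1.7838
Bₛ = (B − 1)/(n − 1) = (1.7838 − 1)/(3 − 1) = 0.7838/2 = 0.3919

0.39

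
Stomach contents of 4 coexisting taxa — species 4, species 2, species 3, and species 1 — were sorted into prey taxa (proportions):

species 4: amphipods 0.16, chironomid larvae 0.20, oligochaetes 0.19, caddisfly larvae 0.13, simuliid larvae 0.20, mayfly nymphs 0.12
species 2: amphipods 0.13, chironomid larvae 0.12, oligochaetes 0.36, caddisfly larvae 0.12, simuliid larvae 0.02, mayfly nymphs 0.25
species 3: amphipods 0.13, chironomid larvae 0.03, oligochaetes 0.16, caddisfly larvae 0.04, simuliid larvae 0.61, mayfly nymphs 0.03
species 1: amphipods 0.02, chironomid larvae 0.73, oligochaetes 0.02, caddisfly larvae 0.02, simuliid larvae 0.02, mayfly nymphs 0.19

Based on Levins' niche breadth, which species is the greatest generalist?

species 4

Σp_4ᵢ² = 0.16² + 0.20² + 0.19² + 0.13² + 0.20² + 0.12² = 0.0256 + 0.0400 + 0.0361 + 0.0169 + 0.0400 + 0.0144 = 0.1730
B_4 = 1 / 0.1730 = 5.7803
Σp_2ᵢ² = 0.13² + 0.12² + 0.36² + 0.12² + 0.02² + 0.25² = 0.0169 + 0.0144 + 0.1296 + 0.0144 + 0.0004 + 0.0625 = 0.2382
B_2 = 1 / 0.2382 = 4.1982
Σp_3ᵢ² = 0.13² + 0.03² + 0.16² + 0.04² + 0.61² + 0.03² = 0.0169 + 0.0009 + 0.0256 + 0.0016 + 0.3721 + 0.0009 = 0.4180
B_3 = 1 / 0.4180 = 2.3923
Σp_1ᵢ² = 0.02² + 0.73² + 0.02² + 0.02² + 0.02² + 0.19² = 0.0004 + 0.5329 + 0.0004 + 0.0004 + 0.0004 + 0.0361 = 0.5706
B_1 = 1 / 0.5706 = 1.7525
Highest B → broadest niche (most generalist): species 4 (B = 5.78).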